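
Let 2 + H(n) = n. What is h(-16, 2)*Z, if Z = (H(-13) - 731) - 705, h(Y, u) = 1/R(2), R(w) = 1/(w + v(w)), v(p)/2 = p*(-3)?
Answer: 14510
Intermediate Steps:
v(p) = -6*p (v(p) = 2*(p*(-3)) = 2*(-3*p) = -6*p)
R(w) = -1/(5*w) (R(w) = 1/(w - 6*w) = 1/(-5*w) = -1/(5*w))
h(Y, u) = -10 (h(Y, u) = 1/(-⅕/2) = 1/(-⅕*½) = 1/(-⅒) = -10)
H(n) = -2 + n
Z = -1451 (Z = ((-2 - 13) - 731) - 705 = (-15 - 731) - 705 = -746 - 705 = -1451)
h(-16, 2)*Z = -10*(-1451) = 14510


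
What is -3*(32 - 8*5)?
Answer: 24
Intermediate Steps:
-3*(32 - 8*5) = -3*(32 - 40) = -3*(-8) = 24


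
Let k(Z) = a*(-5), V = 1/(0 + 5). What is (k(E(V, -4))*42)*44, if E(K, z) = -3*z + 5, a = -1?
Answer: 9240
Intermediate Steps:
V = ⅕ (V = 1/5 = ⅕ ≈ 0.20000)
E(K, z) = 5 - 3*z
k(Z) = 5 (k(Z) = -1*(-5) = 5)
(k(E(V, -4))*42)*44 = (5*42)*44 = 210*44 = 9240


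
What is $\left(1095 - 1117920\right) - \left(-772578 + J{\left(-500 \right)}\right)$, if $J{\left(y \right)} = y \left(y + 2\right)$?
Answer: $-593247$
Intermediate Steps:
$J{\left(y \right)} = y \left(2 + y\right)$
$\left(1095 - 1117920\right) - \left(-772578 + J{\left(-500 \right)}\right) = \left(1095 - 1117920\right) + \left(772578 - - 500 \left(2 - 500\right)\right) = \left(1095 - 1117920\right) + \left(772578 - \left(-500\right) \left(-498\right)\right) = -1116825 + \left(772578 - 249000\right) = -1116825 + 523578 = -593247$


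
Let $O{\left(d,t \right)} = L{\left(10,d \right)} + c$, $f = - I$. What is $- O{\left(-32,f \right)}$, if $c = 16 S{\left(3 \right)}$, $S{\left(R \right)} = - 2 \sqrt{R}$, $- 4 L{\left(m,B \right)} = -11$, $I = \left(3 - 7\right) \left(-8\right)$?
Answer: $- \frac{11}{4} + 32 \sqrt{3} \approx 52.676$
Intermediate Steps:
$I = 32$ ($I = \left(-4\right) \left(-8\right) = 32$)
$L{\left(m,B \right)} = \frac{11}{4}$ ($L{\left(m,B \right)} = \left(- \frac{1}{4}\right) \left(-11\right) = \frac{11}{4}$)
$f = -32$ ($f = \left(-1\right) 32 = -32$)
$c = - 32 \sqrt{3}$ ($c = 16 \left(- 2 \sqrt{3}\right) = - 32 \sqrt{3} \approx -55.426$)
$O{\left(d,t \right)} = \frac{11}{4} - 32 \sqrt{3}$
$- O{\left(-32,f \right)} = - (\frac{11}{4} - 32 \sqrt{3}) = - \frac{11}{4} + 32 \sqrt{3}$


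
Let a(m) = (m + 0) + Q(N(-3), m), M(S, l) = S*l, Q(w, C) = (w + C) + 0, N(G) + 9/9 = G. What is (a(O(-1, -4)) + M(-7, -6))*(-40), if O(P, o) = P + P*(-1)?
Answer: -1520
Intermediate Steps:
N(G) = -1 + G
Q(w, C) = C + w (Q(w, C) = (C + w) + 0 = C + w)
O(P, o) = 0 (O(P, o) = P - P = 0)
a(m) = -4 + 2*m (a(m) = (m + 0) + (m + (-1 - 3)) = m + (m - 4) = m + (-4 + m) = -4 + 2*m)
(a(O(-1, -4)) + M(-7, -6))*(-40) = ((-4 + 2*0) - 7*(-6))*(-40) = ((-4 + 0) + 42)*(-40) = (-4 + 42)*(-40) = 38*(-40) = -1520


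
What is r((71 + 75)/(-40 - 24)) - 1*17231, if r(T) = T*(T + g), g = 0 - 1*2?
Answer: -17634543/1024 ≈ -17221.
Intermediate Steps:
g = -2 (g = 0 - 2 = -2)
r(T) = T*(-2 + T) (r(T) = T*(T - 2) = T*(-2 + T))
r((71 + 75)/(-40 - 24)) - 1*17231 = ((71 + 75)/(-40 - 24))*(-2 + (71 + 75)/(-40 - 24)) - 1*17231 = (146/(-64))*(-2 + 146/(-64)) - 17231 = (146*(-1/64))*(-2 + 146*(-1/64)) - 17231 = -73*(-2 - 73/32)/32 - 17231 = -73/32*(-137/32) - 17231 = 10001/1024 - 17231 = -17634543/1024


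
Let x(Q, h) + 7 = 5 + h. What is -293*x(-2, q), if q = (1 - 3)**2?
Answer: -586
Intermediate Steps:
q = 4 (q = (-2)**2 = 4)
x(Q, h) = -2 + h (x(Q, h) = -7 + (5 + h) = -2 + h)
-293*x(-2, q) = -293*(-2 + 4) = -293*2 = -586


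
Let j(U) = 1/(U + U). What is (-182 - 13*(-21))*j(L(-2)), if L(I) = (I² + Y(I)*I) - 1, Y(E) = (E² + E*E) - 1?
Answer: -91/22 ≈ -4.1364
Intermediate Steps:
Y(E) = -1 + 2*E² (Y(E) = (E² + E²) - 1 = 2*E² - 1 = -1 + 2*E²)
L(I) = -1 + I² + I*(-1 + 2*I²) (L(I) = (I² + (-1 + 2*I²)*I) - 1 = (I² + I*(-1 + 2*I²)) - 1 = -1 + I² + I*(-1 + 2*I²))
j(U) = 1/(2*U)
(-182 - 13*(-21))*j(L(-2)) = (-182 - 13*(-21))*(1/(2*(-1 + (-2)² - 1*(-2) + 2*(-2)³))) = (-182 + 273)*(1/(2*(-1 + 4 + 2 + 2*(-8)))) = 91*(1/(2*(-1 + 4 + 2 - 16))) = 91*((½)/(-11)) = 91*((½)*(-1/11)) = 91*(-1/22) = -91/22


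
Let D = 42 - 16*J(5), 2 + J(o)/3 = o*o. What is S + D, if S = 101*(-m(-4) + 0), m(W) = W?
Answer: -658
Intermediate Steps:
J(o) = -6 + 3*o**2 (J(o) = -6 + 3*(o*o) = -6 + 3*o**2)
S = 404 (S = 101*(-1*(-4) + 0) = 101*(4 + 0) = 101*4 = 404)
D = -1062 (D = 42 - 16*(-6 + 3*5**2) = 42 - 16*(-6 + 3*25) = 42 - 16*(-6 + 75) = 42 - 16*69 = 42 - 1104 = -1062)
S + D = 404 - 1062 = -658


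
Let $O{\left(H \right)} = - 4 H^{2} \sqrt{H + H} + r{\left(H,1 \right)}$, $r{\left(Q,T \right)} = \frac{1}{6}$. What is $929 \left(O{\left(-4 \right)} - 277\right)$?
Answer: $- \frac{1543069}{6} - 118912 i \sqrt{2} \approx -2.5718 \cdot 10^{5} - 1.6817 \cdot 10^{5} i$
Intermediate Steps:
$r{\left(Q,T \right)} = \frac{1}{6}$
$O{\left(H \right)} = \frac{1}{6} - 4 \sqrt{2} H^{\frac{5}{2}}$ ($O{\left(H \right)} = - 4 H^{2} \sqrt{H + H} + \frac{1}{6} = - 4 H^{2} \sqrt{2 H} + \frac{1}{6} = - 4 H^{2} \sqrt{2} \sqrt{H} + \frac{1}{6} = - 4 \sqrt{2} H^{\frac{5}{2}} + \frac{1}{6} = \frac{1}{6} - 4 \sqrt{2} H^{\frac{5}{2}}$)
$929 \left(O{\left(-4 \right)} - 277\right) = 929 \left(\left(\frac{1}{6} - 4 \sqrt{2} \left(-4\right)^{\frac{5}{2}}\right) - 277\right) = 929 \left(\left(\frac{1}{6} - 4 \sqrt{2} \cdot 32 i\right) - 277\right) = 929 \left(\left(\frac{1}{6} - 128 i \sqrt{2}\right) - 277\right) = 929 \left(- \frac{1661}{6} - 128 i \sqrt{2}\right) = - \frac{1543069}{6} - 118912 i \sqrt{2}$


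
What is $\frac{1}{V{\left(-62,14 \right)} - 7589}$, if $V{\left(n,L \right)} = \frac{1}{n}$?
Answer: $- \frac{62}{470519} \approx -0.00013177$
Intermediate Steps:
$\frac{1}{V{\left(-62,14 \right)} - 7589} = \frac{1}{\frac{1}{-62} - 7589} = \frac{1}{- \frac{1}{62} - 7589} = \frac{1}{- \frac{470519}{62}} = - \frac{62}{470519}$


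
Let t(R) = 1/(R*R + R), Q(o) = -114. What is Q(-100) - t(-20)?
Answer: -43321/380 ≈ -114.00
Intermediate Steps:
t(R) = 1/(R + R²) (t(R) = 1/(R² + R) = 1/(R + R²))
Q(-100) - t(-20) = -114 - 1/((-20)*(1 - 20)) = -114 - (-1)/(20*(-19)) = -114 - (-1)*(-1)/(20*19) = -114 - 1*1/380 = -114 - 1/380 = -43321/380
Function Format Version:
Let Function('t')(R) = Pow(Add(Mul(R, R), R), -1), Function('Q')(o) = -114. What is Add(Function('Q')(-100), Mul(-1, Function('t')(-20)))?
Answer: Rational(-43321, 380) ≈ -114.00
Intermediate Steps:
Function('t')(R) = Pow(Add(R, Pow(R, 2)), -1) (Function('t')(R) = Pow(Add(Pow(R, 2), R), -1) = Pow(Add(R, Pow(R, 2)), -1))
Add(Function('Q')(-100), Mul(-1, Function('t')(-20))) = Add(-114, Mul(-1, Mul(Pow(-20, -1), Pow(Add(1, -20), -1)))) = Add(-114, Mul(-1, Mul(Rational(-1, 20), Pow(-19, -1)))) = Add(-114, Mul(-1, Mul(Rational(-1, 20), Rational(-1, 19)))) = Add(-114, Mul(-1, Rational(1, 380))) = Add(-114, Rational(-1, 380)) = Rational(-43321, 380)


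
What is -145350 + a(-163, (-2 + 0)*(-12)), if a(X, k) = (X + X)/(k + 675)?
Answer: -101599976/699 ≈ -1.4535e+5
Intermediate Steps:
a(X, k) = 2*X/(675 + k) (a(X, k) = (2*X)/(675 + k) = 2*X/(675 + k))
-145350 + a(-163, (-2 + 0)*(-12)) = -145350 + 2*(-163)/(675 + (-2 + 0)*(-12)) = -145350 + 2*(-163)/(675 - 2*(-12)) = -145350 + 2*(-163)/(675 + 24) = -145350 + 2*(-163)/699 = -145350 + 2*(-163)*(1/699) = -145350 - 326/699 = -101599976/699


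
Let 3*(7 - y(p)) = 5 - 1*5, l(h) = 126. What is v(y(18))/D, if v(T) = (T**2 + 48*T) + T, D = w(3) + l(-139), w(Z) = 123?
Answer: 392/249 ≈ 1.5743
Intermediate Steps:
y(p) = 7 (y(p) = 7 - (5 - 1*5)/3 = 7 - (5 - 5)/3 = 7 - 1/3*0 = 7 + 0 = 7)
D = 249 (D = 123 + 126 = 249)
v(T) = T**2 + 49*T
v(y(18))/D = (7*(49 + 7))/249 = (7*56)*(1/249) = 392*(1/249) = 392/249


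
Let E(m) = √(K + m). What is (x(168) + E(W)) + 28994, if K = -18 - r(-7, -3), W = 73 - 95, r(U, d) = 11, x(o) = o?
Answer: 29162 + I*√51 ≈ 29162.0 + 7.1414*I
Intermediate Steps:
W = -22
K = -29 (K = -18 - 1*11 = -18 - 11 = -29)
E(m) = √(-29 + m)
(x(168) + E(W)) + 28994 = (168 + √(-29 - 22)) + 28994 = (168 + √(-51)) + 28994 = (168 + I*√51) + 28994 = 29162 + I*√51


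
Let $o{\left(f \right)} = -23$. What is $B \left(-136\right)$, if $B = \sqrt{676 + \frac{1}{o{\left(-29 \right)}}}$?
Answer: $- \frac{136 \sqrt{357581}}{23} \approx -3535.9$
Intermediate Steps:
$B = \frac{\sqrt{357581}}{23}$ ($B = \sqrt{676 + \frac{1}{-23}} = \sqrt{676 - \frac{1}{23}} = \sqrt{\frac{15547}{23}} = \frac{\sqrt{357581}}{23} \approx 25.999$)
$B \left(-136\right) = \frac{\sqrt{357581}}{23} \left(-136\right) = - \frac{136 \sqrt{357581}}{23}$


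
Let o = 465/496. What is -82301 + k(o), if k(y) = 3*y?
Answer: -1316771/16 ≈ -82298.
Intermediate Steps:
o = 15/16 (o = 465*(1/496) = 15/16 ≈ 0.93750)
-82301 + k(o) = -82301 + 3*(15/16) = -82301 + 45/16 = -1316771/16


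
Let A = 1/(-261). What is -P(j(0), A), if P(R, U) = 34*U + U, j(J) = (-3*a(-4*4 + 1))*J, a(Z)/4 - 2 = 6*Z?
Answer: 35/261 ≈ 0.13410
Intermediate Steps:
a(Z) = 8 + 24*Z (a(Z) = 8 + 4*(6*Z) = 8 + 24*Z)
A = -1/261 ≈ -0.0038314
j(J) = 1056*J (j(J) = (-3*(8 + 24*(-4*4 + 1)))*J = (-3*(8 + 24*(-16 + 1)))*J = (-3*(8 + 24*(-15)))*J = (-3*(8 - 360))*J = (-3*(-352))*J = 1056*J)
P(R, U) = 35*U
-P(j(0), A) = -35*(-1)/261 = -1*(-35/261) = 35/261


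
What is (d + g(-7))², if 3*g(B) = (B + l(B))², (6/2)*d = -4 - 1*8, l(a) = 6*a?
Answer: 5707321/9 ≈ 6.3415e+5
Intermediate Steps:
d = -4 (d = (-4 - 1*8)/3 = (-4 - 8)/3 = (⅓)*(-12) = -4)
g(B) = 49*B²/3 (g(B) = (B + 6*B)²/3 = (7*B)²/3 = (49*B²)/3 = 49*B²/3)
(d + g(-7))² = (-4 + (49/3)*(-7)²)² = (-4 + (49/3)*49)² = (-4 + 2401/3)² = (2389/3)² = 5707321/9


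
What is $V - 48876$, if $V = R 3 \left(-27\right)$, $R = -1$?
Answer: $-48795$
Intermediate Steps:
$V = 81$ ($V = \left(-1\right) 3 \left(-27\right) = \left(-3\right) \left(-27\right) = 81$)
$V - 48876 = 81 - 48876 = -48795$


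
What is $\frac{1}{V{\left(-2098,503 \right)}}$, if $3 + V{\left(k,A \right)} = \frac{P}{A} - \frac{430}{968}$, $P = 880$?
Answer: $- \frac{243452}{412581} \approx -0.59007$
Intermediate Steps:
$V{\left(k,A \right)} = - \frac{1667}{484} + \frac{880}{A}$ ($V{\left(k,A \right)} = -3 + \left(\frac{880}{A} - \frac{430}{968}\right) = -3 + \left(\frac{880}{A} - \frac{215}{484}\right) = -3 - \left(\frac{215}{484} - \frac{880}{A}\right) = - \frac{1667}{484} + \frac{880}{A}$)
$\frac{1}{V{\left(-2098,503 \right)}} = \frac{1}{- \frac{1667}{484} + \frac{880}{503}} = \frac{1}{- \frac{412581}{243452}} = - \frac{243452}{412581}$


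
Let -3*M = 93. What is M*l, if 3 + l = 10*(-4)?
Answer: 1333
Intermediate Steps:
l = -43 (l = -3 + 10*(-4) = -3 - 40 = -43)
M = -31 (M = -⅓*93 = -31)
M*l = -31*(-43) = 1333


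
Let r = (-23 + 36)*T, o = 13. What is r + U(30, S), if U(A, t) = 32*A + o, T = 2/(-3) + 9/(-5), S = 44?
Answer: 14114/15 ≈ 940.93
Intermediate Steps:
T = -37/15 (T = 2*(-⅓) + 9*(-⅕) = -⅔ - 9/5 = -37/15 ≈ -2.4667)
U(A, t) = 13 + 32*A (U(A, t) = 32*A + 13 = 13 + 32*A)
r = -481/15 (r = (-23 + 36)*(-37/15) = 13*(-37/15) = -481/15 ≈ -32.067)
r + U(30, S) = -481/15 + (13 + 32*30) = -481/15 + (13 + 960) = -481/15 + 973 = 14114/15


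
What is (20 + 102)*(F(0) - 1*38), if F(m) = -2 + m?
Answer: -4880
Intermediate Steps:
(20 + 102)*(F(0) - 1*38) = (20 + 102)*((-2 + 0) - 1*38) = 122*(-2 - 38) = 122*(-40) = -4880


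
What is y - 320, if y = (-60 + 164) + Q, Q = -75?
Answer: -291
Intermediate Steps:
y = 29 (y = (-60 + 164) - 75 = 104 - 75 = 29)
y - 320 = 29 - 320 = -291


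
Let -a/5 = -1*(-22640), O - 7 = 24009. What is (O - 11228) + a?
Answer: -100412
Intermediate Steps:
O = 24016 (O = 7 + 24009 = 24016)
a = -113200 (a = -(-5)*(-22640) = -5*22640 = -113200)
(O - 11228) + a = (24016 - 11228) - 113200 = 12788 - 113200 = -100412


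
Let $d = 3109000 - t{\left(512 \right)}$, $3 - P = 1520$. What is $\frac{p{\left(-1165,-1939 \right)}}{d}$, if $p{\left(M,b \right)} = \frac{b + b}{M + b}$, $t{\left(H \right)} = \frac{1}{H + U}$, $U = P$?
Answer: $\frac{1948695}{4849293841552} \approx 4.0185 \cdot 10^{-7}$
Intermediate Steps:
$P = -1517$ ($P = 3 - 1520 = -1517$)
$U = -1517$
$t{\left(H \right)} = \frac{1}{-1517 + H}$ ($t{\left(H \right)} = \frac{1}{H - 1517} = \frac{1}{-1517 + H}$)
$d = \frac{3124545001}{1005}$ ($d = 3109000 - \frac{1}{-1517 + 512} = 3109000 - \frac{1}{-1005} = 3109000 - - \frac{1}{1005} = 3109000 + \frac{1}{1005} = \frac{3124545001}{1005} \approx 3.109 \cdot 10^{6}$)
$p{\left(M,b \right)} = \frac{2 b}{M + b}$
$\frac{p{\left(-1165,-1939 \right)}}{d} = \frac{2 \left(-1939\right) \frac{1}{-1165 - 1939}}{\frac{3124545001}{1005}} = 2 \left(-1939\right) \frac{1}{-3104} \cdot \frac{1005}{3124545001} = 2 \left(-1939\right) \left(- \frac{1}{3104}\right) \frac{1005}{3124545001} = \frac{1939}{1552} \cdot \frac{1005}{3124545001} = \frac{1948695}{4849293841552}$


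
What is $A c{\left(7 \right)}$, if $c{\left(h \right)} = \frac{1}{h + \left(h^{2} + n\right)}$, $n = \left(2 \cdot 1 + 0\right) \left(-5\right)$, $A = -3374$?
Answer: $- \frac{1687}{23} \approx -73.348$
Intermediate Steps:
$n = -10$ ($n = \left(2 + 0\right) \left(-5\right) = 2 \left(-5\right) = -10$)
$c{\left(h \right)} = \frac{1}{-10 + h + h^{2}}$ ($c{\left(h \right)} = \frac{1}{h + \left(h^{2} - 10\right)} = \frac{1}{h + \left(-10 + h^{2}\right)} = \frac{1}{-10 + h + h^{2}}$)
$A c{\left(7 \right)} = - \frac{3374}{-10 + 7 + 7^{2}} = - \frac{3374}{-10 + 7 + 49} = - \frac{3374}{46} = \left(-3374\right) \frac{1}{46} = - \frac{1687}{23}$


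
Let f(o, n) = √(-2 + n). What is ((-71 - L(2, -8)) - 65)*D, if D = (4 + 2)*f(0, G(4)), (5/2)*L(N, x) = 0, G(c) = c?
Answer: -816*√2 ≈ -1154.0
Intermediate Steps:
L(N, x) = 0 (L(N, x) = (⅖)*0 = 0)
D = 6*√2 (D = (4 + 2)*√(-2 + 4) = 6*√2 ≈ 8.4853)
((-71 - L(2, -8)) - 65)*D = ((-71 - 1*0) - 65)*(6*√2) = ((-71 + 0) - 65)*(6*√2) = (-71 - 65)*(6*√2) = -816*√2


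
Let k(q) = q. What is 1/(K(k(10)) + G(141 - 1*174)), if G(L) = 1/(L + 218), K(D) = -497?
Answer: -185/91944 ≈ -0.0020121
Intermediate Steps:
G(L) = 1/(218 + L)
1/(K(k(10)) + G(141 - 1*174)) = 1/(-497 + 1/(218 + (141 - 1*174))) = 1/(-497 + 1/(218 + (141 - 174))) = 1/(-497 + 1/(218 - 33)) = 1/(-497 + 1/185) = 1/(-91944/185) = -185/91944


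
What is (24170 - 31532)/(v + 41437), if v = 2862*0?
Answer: -7362/41437 ≈ -0.17767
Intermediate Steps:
v = 0
(24170 - 31532)/(v + 41437) = (24170 - 31532)/(0 + 41437) = -7362/41437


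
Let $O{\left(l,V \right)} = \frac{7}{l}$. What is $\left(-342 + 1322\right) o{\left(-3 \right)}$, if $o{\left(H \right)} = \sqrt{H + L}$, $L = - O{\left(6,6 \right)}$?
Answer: $\frac{2450 i \sqrt{6}}{3} \approx 2000.4 i$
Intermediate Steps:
$L = - \frac{7}{6} \approx -1.1667$
$o{\left(H \right)} = \sqrt{- \frac{7}{6} + H}$ ($o{\left(H \right)} = \sqrt{H - \frac{7}{6}} = \sqrt{- \frac{7}{6} + H}$)
$\left(-342 + 1322\right) o{\left(-3 \right)} = \left(-342 + 1322\right) \frac{\sqrt{-42 + 36 \left(-3\right)}}{6} = 980 \frac{\sqrt{-42 - 108}}{6} = 980 \frac{\sqrt{-150}}{6} = 980 \frac{5 i \sqrt{6}}{6} = \frac{2450 i \sqrt{6}}{3}$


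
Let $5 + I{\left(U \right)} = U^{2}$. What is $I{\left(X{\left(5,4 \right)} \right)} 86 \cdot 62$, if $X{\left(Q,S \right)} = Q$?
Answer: $106640$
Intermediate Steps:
$I{\left(U \right)} = -5 + U^{2}$
$I{\left(X{\left(5,4 \right)} \right)} 86 \cdot 62 = \left(-5 + 5^{2}\right) 86 \cdot 62 = \left(-5 + 25\right) 86 \cdot 62 = 20 \cdot 86 \cdot 62 = 1720 \cdot 62 = 106640$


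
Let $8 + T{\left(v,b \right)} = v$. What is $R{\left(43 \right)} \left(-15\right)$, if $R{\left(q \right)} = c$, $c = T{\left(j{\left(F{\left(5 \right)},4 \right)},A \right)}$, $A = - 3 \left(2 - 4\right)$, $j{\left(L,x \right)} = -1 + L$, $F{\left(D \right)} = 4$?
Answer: $75$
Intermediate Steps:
$A = 6$ ($A = \left(-3\right) \left(-2\right) = 6$)
$T{\left(v,b \right)} = -8 + v$
$c = -5$ ($c = -8 + \left(-1 + 4\right) = -8 + 3 = -5$)
$R{\left(q \right)} = -5$
$R{\left(43 \right)} \left(-15\right) = \left(-5\right) \left(-15\right) = 75$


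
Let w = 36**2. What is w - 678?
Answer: 618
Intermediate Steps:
w = 1296
w - 678 = 1296 - 678 = 618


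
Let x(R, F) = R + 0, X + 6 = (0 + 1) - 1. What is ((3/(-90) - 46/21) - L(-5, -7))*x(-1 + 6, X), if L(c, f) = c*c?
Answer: -5717/42 ≈ -136.12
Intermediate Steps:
X = -6 (X = -6 + ((0 + 1) - 1) = -6 + (1 - 1) = -6 + 0 = -6)
x(R, F) = R
L(c, f) = c**2
((3/(-90) - 46/21) - L(-5, -7))*x(-1 + 6, X) = ((3/(-90) - 46/21) - 1*(-5)**2)*(-1 + 6) = ((3*(-1/90) - 46*1/21) - 1*25)*5 = ((-1/30 - 46/21) - 25)*5 = (-467/210 - 25)*5 = -5717/210*5 = -5717/42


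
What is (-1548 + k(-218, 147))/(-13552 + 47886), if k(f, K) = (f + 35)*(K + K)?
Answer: -27675/17167 ≈ -1.6121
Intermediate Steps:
k(f, K) = 2*K*(35 + f) (k(f, K) = (35 + f)*(2*K) = 2*K*(35 + f))
(-1548 + k(-218, 147))/(-13552 + 47886) = (-1548 + 2*147*(35 - 218))/(-13552 + 47886) = (-1548 + 2*147*(-183))/34334 = (-1548 - 53802)*(1/34334) = -55350*1/34334 = -27675/17167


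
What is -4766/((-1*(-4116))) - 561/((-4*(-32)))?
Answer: -729781/131712 ≈ -5.5407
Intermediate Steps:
-4766/((-1*(-4116))) - 561/((-4*(-32))) = -4766/4116 - 561/128 = -4766*1/4116 - 561*1/128 = -2383/2058 - 561/128 = -729781/131712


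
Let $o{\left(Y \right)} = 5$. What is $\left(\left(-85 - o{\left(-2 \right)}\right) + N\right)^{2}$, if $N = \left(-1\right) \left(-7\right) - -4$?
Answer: $6241$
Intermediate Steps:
$N = 11$ ($N = 7 + 4 = 11$)
$\left(\left(-85 - o{\left(-2 \right)}\right) + N\right)^{2} = \left(\left(-85 - 5\right) + 11\right)^{2} = \left(-90 + 11\right)^{2} = \left(-79\right)^{2} = 6241$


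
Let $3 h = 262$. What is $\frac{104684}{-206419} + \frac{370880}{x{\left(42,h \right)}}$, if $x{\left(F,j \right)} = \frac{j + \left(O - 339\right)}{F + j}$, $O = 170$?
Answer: $- \frac{5940803398188}{10114531} \approx -5.8735 \cdot 10^{5}$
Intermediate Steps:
$h = \frac{262}{3}$ ($h = \frac{1}{3} \cdot 262 = \frac{262}{3} \approx 87.333$)
$x{\left(F,j \right)} = \frac{-169 + j}{F + j}$ ($x{\left(F,j \right)} = \frac{j + \left(170 - 339\right)}{F + j} = \frac{j - 169}{F + j} = \frac{-169 + j}{F + j}$)
$\frac{104684}{-206419} + \frac{370880}{x{\left(42,h \right)}} = \frac{104684}{-206419} + \frac{370880}{\frac{1}{42 + \frac{262}{3}} \left(-169 + \frac{262}{3}\right)} = 104684 \left(- \frac{1}{206419}\right) + \frac{370880}{\frac{1}{\frac{388}{3}} \left(- \frac{245}{3}\right)} = - \frac{104684}{206419} + \frac{370880}{\frac{3}{388} \left(- \frac{245}{3}\right)} = - \frac{104684}{206419} + \frac{370880}{- \frac{245}{388}} = - \frac{104684}{206419} + 370880 \left(- \frac{388}{245}\right) = - \frac{104684}{206419} - \frac{28780288}{49} = - \frac{5940803398188}{10114531}$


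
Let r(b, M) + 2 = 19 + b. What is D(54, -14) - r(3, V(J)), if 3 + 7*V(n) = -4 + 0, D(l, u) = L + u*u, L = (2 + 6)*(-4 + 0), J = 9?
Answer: 144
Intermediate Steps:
L = -32 (L = 8*(-4) = -32)
D(l, u) = -32 + u² (D(l, u) = -32 + u*u = -32 + u²)
V(n) = -1 (V(n) = -3/7 + (-4 + 0)/7 = -3/7 + (⅐)*(-4) = -3/7 - 4/7 = -1)
r(b, M) = 17 + b (r(b, M) = -2 + (19 + b) = 17 + b)
D(54, -14) - r(3, V(J)) = (-32 + (-14)²) - (17 + 3) = (-32 + 196) - 1*20 = 164 - 20 = 144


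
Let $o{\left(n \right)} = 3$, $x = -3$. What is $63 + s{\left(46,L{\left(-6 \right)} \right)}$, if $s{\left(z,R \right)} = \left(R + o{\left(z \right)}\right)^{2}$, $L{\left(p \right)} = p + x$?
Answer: $99$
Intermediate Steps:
$L{\left(p \right)} = -3 + p$ ($L{\left(p \right)} = p - 3 = -3 + p$)
$s{\left(z,R \right)} = \left(3 + R\right)^{2}$ ($s{\left(z,R \right)} = \left(R + 3\right)^{2} = \left(3 + R\right)^{2}$)
$63 + s{\left(46,L{\left(-6 \right)} \right)} = 63 + \left(3 - 9\right)^{2} = 63 + \left(-6\right)^{2} = 63 + 36 = 99$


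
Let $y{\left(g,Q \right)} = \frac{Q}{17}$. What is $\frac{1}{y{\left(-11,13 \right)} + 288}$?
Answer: $\frac{17}{4909} \approx 0.003463$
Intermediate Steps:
$y{\left(g,Q \right)} = \frac{Q}{17}$ ($y{\left(g,Q \right)} = Q \frac{1}{17} = \frac{Q}{17}$)
$\frac{1}{y{\left(-11,13 \right)} + 288} = \frac{1}{\frac{1}{17} \cdot 13 + 288} = \frac{1}{\frac{13}{17} + 288} = \frac{1}{\frac{4909}{17}} = \frac{17}{4909}$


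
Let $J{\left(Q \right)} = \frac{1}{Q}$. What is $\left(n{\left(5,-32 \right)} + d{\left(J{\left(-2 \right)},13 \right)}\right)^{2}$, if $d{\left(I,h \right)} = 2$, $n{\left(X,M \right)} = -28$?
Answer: $676$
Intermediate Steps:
$\left(n{\left(5,-32 \right)} + d{\left(J{\left(-2 \right)},13 \right)}\right)^{2} = \left(-28 + 2\right)^{2} = \left(-26\right)^{2} = 676$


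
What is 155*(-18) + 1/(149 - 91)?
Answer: -161819/58 ≈ -2790.0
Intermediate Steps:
155*(-18) + 1/(149 - 91) = -2790 + 1/58 = -161819/58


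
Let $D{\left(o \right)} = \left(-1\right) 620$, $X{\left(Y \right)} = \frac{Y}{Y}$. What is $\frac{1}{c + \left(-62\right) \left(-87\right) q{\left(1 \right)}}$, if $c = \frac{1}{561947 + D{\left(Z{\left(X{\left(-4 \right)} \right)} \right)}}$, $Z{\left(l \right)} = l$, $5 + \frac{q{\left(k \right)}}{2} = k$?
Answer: $- \frac{561327}{24222382703} \approx -2.3174 \cdot 10^{-5}$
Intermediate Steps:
$X{\left(Y \right)} = 1$
$q{\left(k \right)} = -10 + 2 k$
$D{\left(o \right)} = -620$
$c = \frac{1}{561327}$ ($c = \frac{1}{561947 - 620} = \frac{1}{561327} \approx 1.7815 \cdot 10^{-6}$)
$\frac{1}{c + \left(-62\right) \left(-87\right) q{\left(1 \right)}} = \frac{1}{\frac{1}{561327} + \left(-62\right) \left(-87\right) \left(-10 + 2 \cdot 1\right)} = \frac{1}{\frac{1}{561327} + 5394 \left(-10 + 2\right)} = \frac{1}{\frac{1}{561327} + 5394 \left(-8\right)} = \frac{1}{\frac{1}{561327} - 43152} = \frac{1}{- \frac{24222382703}{561327}} = - \frac{561327}{24222382703}$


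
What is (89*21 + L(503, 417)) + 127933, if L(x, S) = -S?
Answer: 129385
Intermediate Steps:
(89*21 + L(503, 417)) + 127933 = (89*21 - 1*417) + 127933 = (1869 - 417) + 127933 = 1452 + 127933 = 129385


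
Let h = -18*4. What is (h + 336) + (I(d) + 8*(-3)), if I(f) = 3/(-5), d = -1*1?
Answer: 1197/5 ≈ 239.40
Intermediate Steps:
d = -1
I(f) = -3/5 (I(f) = 3*(-1/5) = -3/5)
h = -72
(h + 336) + (I(d) + 8*(-3)) = (-72 + 336) + (-3/5 + 8*(-3)) = 264 + (-3/5 - 24) = 264 - 123/5 = 1197/5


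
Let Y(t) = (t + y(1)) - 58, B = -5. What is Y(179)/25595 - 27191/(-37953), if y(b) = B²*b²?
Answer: 701494783/971407035 ≈ 0.72214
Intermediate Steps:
y(b) = 25*b² (y(b) = (-5)²*b² = 25*b²)
Y(t) = -33 + t (Y(t) = (t + 25*1²) - 58 = (t + 25*1) - 58 = (t + 25) - 58 = (25 + t) - 58 = -33 + t)
Y(179)/25595 - 27191/(-37953) = (-33 + 179)/25595 - 27191/(-37953) = 146*(1/25595) - 27191*(-1/37953) = 146/25595 + 27191/37953 = 701494783/971407035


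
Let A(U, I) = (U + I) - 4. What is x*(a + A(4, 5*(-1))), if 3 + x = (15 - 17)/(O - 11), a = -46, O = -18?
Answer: 4335/29 ≈ 149.48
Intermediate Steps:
A(U, I) = -4 + I + U (A(U, I) = (I + U) - 4 = -4 + I + U)
x = -85/29 (x = -3 + (15 - 17)/(-18 - 11) = -3 - 2/(-29) = -3 - 2*(-1/29) = -3 + 2/29 = -85/29 ≈ -2.9310)
x*(a + A(4, 5*(-1))) = -85*(-46 + (-4 + 5*(-1) + 4))/29 = -85*(-46 + (-4 - 5 + 4))/29 = -85*(-46 - 5)/29 = -85/29*(-51) = 4335/29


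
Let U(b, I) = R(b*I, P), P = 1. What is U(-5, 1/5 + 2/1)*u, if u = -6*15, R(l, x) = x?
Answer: -90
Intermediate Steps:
U(b, I) = 1
u = -90
U(-5, 1/5 + 2/1)*u = 1*(-90) = -90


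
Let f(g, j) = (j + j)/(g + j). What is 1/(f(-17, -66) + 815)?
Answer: 83/67777 ≈ 0.0012246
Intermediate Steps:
f(g, j) = 2*j/(g + j) (f(g, j) = (2*j)/(g + j) = 2*j/(g + j))
1/(f(-17, -66) + 815) = 1/(2*(-66)/(-17 - 66) + 815) = 1/(2*(-66)/(-83) + 815) = 1/(2*(-66)*(-1/83) + 815) = 1/(132/83 + 815) = 1/(67777/83) = 83/67777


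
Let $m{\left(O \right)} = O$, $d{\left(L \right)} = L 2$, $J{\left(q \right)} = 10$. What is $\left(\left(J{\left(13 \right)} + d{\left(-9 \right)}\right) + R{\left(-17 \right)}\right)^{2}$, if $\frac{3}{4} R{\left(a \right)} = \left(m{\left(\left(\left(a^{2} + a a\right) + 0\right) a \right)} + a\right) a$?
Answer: $49773610000$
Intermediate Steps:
$d{\left(L \right)} = 2 L$
$R{\left(a \right)} = \frac{4 a \left(a + 2 a^{3}\right)}{3}$ ($R{\left(a \right)} = \frac{4 \left(\left(\left(a^{2} + a a\right) + 0\right) a + a\right) a}{3} = \frac{4 \left(\left(\left(a^{2} + a^{2}\right) + 0\right) a + a\right) a}{3} = \frac{4 \left(\left(2 a^{2} + 0\right) a + a\right) a}{3} = \frac{4 \left(2 a^{2} a + a\right) a}{3} = \frac{4 \left(2 a^{3} + a\right) a}{3} = \frac{4 \left(a + 2 a^{3}\right) a}{3} = \frac{4 a \left(a + 2 a^{3}\right)}{3}$)
$\left(\left(J{\left(13 \right)} + d{\left(-9 \right)}\right) + R{\left(-17 \right)}\right)^{2} = \left(\left(10 + 2 \left(-9\right)\right) + \frac{4 \left(-17\right)^{2} \left(1 + 2 \left(-17\right)^{2}\right)}{3}\right)^{2} = \left(\left(10 - 18\right) + \frac{4}{3} \cdot 289 \left(1 + 2 \cdot 289\right)\right)^{2} = \left(-8 + \frac{4}{3} \cdot 289 \left(1 + 578\right)\right)^{2} = \left(-8 + \frac{4}{3} \cdot 289 \cdot 579\right)^{2} = \left(-8 + 223108\right)^{2} = 223100^{2} = 49773610000$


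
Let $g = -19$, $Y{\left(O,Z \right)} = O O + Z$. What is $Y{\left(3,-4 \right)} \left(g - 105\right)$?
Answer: $-620$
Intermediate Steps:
$Y{\left(O,Z \right)} = Z + O^{2}$ ($Y{\left(O,Z \right)} = O^{2} + Z = Z + O^{2}$)
$Y{\left(3,-4 \right)} \left(g - 105\right) = \left(-4 + 3^{2}\right) \left(-19 - 105\right) = \left(-4 + 9\right) \left(-124\right) = 5 \left(-124\right) = -620$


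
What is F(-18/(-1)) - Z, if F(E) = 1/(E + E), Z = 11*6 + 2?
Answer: -2447/36 ≈ -67.972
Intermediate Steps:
Z = 68 (Z = 66 + 2 = 68)
F(E) = 1/(2*E)
F(-18/(-1)) - Z = 1/(2*((-18/(-1)))) - 1*68 = 1/(2*((-18*(-1)))) - 68 = (½)/18 - 68 = (½)*(1/18) - 68 = 1/36 - 68 = -2447/36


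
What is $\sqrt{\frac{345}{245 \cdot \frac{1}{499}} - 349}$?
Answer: $\frac{\sqrt{17330}}{7} \approx 18.806$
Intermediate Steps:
$\sqrt{\frac{345}{245 \cdot \frac{1}{499}} - 349} = \sqrt{\frac{345}{\frac{245}{499}} - 349} = \sqrt{345 \cdot \frac{499}{245} - 349} = \sqrt{\frac{34431}{49} - 349} = \sqrt{\frac{17330}{49}} = \frac{\sqrt{17330}}{7}$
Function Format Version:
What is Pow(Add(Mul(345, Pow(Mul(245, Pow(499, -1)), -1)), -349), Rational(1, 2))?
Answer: Mul(Rational(1, 7), Pow(17330, Rational(1, 2))) ≈ 18.806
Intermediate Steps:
Pow(Add(Mul(345, Pow(Mul(245, Pow(499, -1)), -1)), -349), Rational(1, 2)) = Pow(Add(Mul(345, Pow(Mul(245, Rational(1, 499)), -1)), -349), Rational(1, 2)) = Pow(Add(Mul(345, Pow(Rational(245, 499), -1)), -349), Rational(1, 2)) = Pow(Add(Mul(345, Rational(499, 245)), -349), Rational(1, 2)) = Pow(Add(Rational(34431, 49), -349), Rational(1, 2)) = Pow(Rational(17330, 49), Rational(1, 2)) = Mul(Rational(1, 7), Pow(17330, Rational(1, 2)))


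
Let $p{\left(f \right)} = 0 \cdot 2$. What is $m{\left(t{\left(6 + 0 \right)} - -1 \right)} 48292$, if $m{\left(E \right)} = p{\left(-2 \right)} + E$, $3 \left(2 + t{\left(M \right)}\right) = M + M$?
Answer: $144876$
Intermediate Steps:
$t{\left(M \right)} = -2 + \frac{2 M}{3}$ ($t{\left(M \right)} = -2 + \frac{M + M}{3} = -2 + \frac{2 M}{3}$)
$p{\left(f \right)} = 0$
$m{\left(E \right)} = E$ ($m{\left(E \right)} = 0 + E = E$)
$m{\left(t{\left(6 + 0 \right)} - -1 \right)} 48292 = \left(\left(-2 + \frac{2 \left(6 + 0\right)}{3}\right) - -1\right) 48292 = \left(\left(-2 + \frac{2}{3} \cdot 6\right) + 1\right) 48292 = \left(\left(-2 + 4\right) + 1\right) 48292 = \left(2 + 1\right) 48292 = 3 \cdot 48292 = 144876$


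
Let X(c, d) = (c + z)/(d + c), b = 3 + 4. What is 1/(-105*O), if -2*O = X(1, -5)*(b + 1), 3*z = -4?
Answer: 1/35 ≈ 0.028571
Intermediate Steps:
z = -4/3 (z = (1/3)*(-4) = -4/3 ≈ -1.3333)
b = 7
X(c, d) = (-4/3 + c)/(c + d) (X(c, d) = (c - 4/3)/(d + c) = (-4/3 + c)/(c + d))
O = -1/3 (O = -(-4/3 + 1)/(1 - 5)*(7 + 1)/2 = --1/3/(-4)*8/2 = -(-1/4*(-1/3))*8/2 = -8/24 = -1/2*2/3 = -1/3 ≈ -0.33333)
1/(-105*O) = 1/(-105*(-1/3)) = 1/35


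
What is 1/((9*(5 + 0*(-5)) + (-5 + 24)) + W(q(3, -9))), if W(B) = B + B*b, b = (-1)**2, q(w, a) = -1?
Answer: 1/62 ≈ 0.016129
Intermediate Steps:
b = 1
W(B) = 2*B (W(B) = B + B*1 = B + B = 2*B)
1/((9*(5 + 0*(-5)) + (-5 + 24)) + W(q(3, -9))) = 1/((9*(5 + 0*(-5)) + (-5 + 24)) + 2*(-1)) = 1/((9*(5 + 0) + 19) - 2) = 1/((9*5 + 19) - 2) = 1/((45 + 19) - 2) = 1/(64 - 2) = 1/62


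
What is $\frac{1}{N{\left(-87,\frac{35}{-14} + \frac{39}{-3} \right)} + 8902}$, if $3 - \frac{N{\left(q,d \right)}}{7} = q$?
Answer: $\frac{1}{9532} \approx 0.00010491$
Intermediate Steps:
$N{\left(q,d \right)} = 21 - 7 q$
$\frac{1}{N{\left(-87,\frac{35}{-14} + \frac{39}{-3} \right)} + 8902} = \frac{1}{\left(21 - -609\right) + 8902} = \frac{1}{\left(21 + 609\right) + 8902} = \frac{1}{630 + 8902} = \frac{1}{9532}$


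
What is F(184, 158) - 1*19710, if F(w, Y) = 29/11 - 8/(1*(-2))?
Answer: -216737/11 ≈ -19703.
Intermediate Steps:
F(w, Y) = 73/11 (F(w, Y) = 29*(1/11) - 8/(-2) = 29/11 - 8*(-½) = 29/11 + 4 = 73/11)
F(184, 158) - 1*19710 = 73/11 - 1*19710 = 73/11 - 19710 = -216737/11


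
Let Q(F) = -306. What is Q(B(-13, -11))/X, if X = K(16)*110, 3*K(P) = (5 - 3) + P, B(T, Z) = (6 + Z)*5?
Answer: -51/110 ≈ -0.46364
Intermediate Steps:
B(T, Z) = 30 + 5*Z
K(P) = 2/3 + P/3 (K(P) = ((5 - 3) + P)/3 = (2 + P)/3 = 2/3 + P/3)
X = 660 (X = (2/3 + (1/3)*16)*110 = (2/3 + 16/3)*110 = 6*110 = 660)
Q(B(-13, -11))/X = -306/660 = -306*1/660 = -51/110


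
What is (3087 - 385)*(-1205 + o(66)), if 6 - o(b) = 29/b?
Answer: -106949213/33 ≈ -3.2409e+6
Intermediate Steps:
o(b) = 6 - 29/b
(3087 - 385)*(-1205 + o(66)) = (3087 - 385)*(-1205 + (6 - 29/66)) = 2702*(-1205 + (6 - 29*1/66)) = 2702*(-1205 + (6 - 29/66)) = 2702*(-1205 + 367/66) = 2702*(-79163/66) = -106949213/33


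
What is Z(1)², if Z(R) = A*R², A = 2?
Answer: 4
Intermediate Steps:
Z(R) = 2*R²
Z(1)² = (2*1²)² = (2*1)² = 2² = 4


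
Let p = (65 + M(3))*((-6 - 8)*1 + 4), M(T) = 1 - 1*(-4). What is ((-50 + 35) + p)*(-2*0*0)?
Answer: 0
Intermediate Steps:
M(T) = 5 (M(T) = 1 + 4 = 5)
p = -700 (p = (65 + 5)*((-6 - 8)*1 + 4) = 70*(-14*1 + 4) = 70*(-14 + 4) = 70*(-10) = -700)
((-50 + 35) + p)*(-2*0*0) = ((-50 + 35) - 700)*(-2*0*0) = (-15 - 700)*(0*0) = -715*0 = 0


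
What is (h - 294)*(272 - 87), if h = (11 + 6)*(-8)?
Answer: -79550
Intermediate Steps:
h = -136 (h = 17*(-8) = -136)
(h - 294)*(272 - 87) = (-136 - 294)*(272 - 87) = -430*185 = -79550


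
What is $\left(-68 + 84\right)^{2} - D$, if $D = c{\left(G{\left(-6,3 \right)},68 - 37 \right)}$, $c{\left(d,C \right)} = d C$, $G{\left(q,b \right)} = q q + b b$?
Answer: $-1139$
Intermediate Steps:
$G{\left(q,b \right)} = b^{2} + q^{2}$ ($G{\left(q,b \right)} = q^{2} + b^{2} = b^{2} + q^{2}$)
$c{\left(d,C \right)} = C d$
$D = 1395$ ($D = \left(68 - 37\right) \left(3^{2} + \left(-6\right)^{2}\right) = \left(68 - 37\right) \left(9 + 36\right) = 31 \cdot 45 = 1395$)
$\left(-68 + 84\right)^{2} - D = \left(-68 + 84\right)^{2} - 1395 = 16^{2} - 1395 = 256 - 1395 = -1139$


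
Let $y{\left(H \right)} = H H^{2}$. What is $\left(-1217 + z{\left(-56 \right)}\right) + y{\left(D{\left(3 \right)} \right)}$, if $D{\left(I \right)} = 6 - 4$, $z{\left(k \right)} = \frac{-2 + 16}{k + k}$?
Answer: $- \frac{9673}{8} \approx -1209.1$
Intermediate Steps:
$z{\left(k \right)} = \frac{7}{k}$ ($z{\left(k \right)} = \frac{14}{2 k} = 14 \frac{1}{2 k} = \frac{7}{k}$)
$D{\left(I \right)} = 2$ ($D{\left(I \right)} = 6 - 4 = 2$)
$y{\left(H \right)} = H^{3}$
$\left(-1217 + z{\left(-56 \right)}\right) + y{\left(D{\left(3 \right)} \right)} = \left(-1217 + \frac{7}{-56}\right) + 2^{3} = \left(-1217 + 7 \left(- \frac{1}{56}\right)\right) + 8 = \left(-1217 - \frac{1}{8}\right) + 8 = - \frac{9737}{8} + 8 = - \frac{9673}{8}$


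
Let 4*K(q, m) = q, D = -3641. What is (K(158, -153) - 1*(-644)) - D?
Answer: 8649/2 ≈ 4324.5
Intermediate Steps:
K(q, m) = q/4
(K(158, -153) - 1*(-644)) - D = ((¼)*158 - 1*(-644)) - 1*(-3641) = (79/2 + 644) + 3641 = 1367/2 + 3641 = 8649/2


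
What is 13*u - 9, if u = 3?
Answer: 30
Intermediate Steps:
13*u - 9 = 13*3 - 9 = 39 - 9 = 30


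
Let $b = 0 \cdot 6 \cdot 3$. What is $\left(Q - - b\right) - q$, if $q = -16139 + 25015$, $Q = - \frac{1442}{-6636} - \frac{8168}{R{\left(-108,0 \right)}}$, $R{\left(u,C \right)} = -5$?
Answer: $- \frac{17163973}{2370} \approx -7242.2$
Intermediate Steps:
$b = 0$ ($b = 0 \cdot 3 = 0$)
$Q = \frac{3872147}{2370}$ ($Q = - \frac{1442}{-6636} - \frac{8168}{-5} = \left(-1442\right) \left(- \frac{1}{6636}\right) - - \frac{8168}{5} = \frac{103}{474} + \frac{8168}{5} = \frac{3872147}{2370} \approx 1633.8$)
$q = 8876$
$\left(Q - - b\right) - q = \left(\frac{3872147}{2370} - \left(-1\right) 0\right) - 8876 = \left(\frac{3872147}{2370} - 0\right) - 8876 = \left(\frac{3872147}{2370} + 0\right) - 8876 = \frac{3872147}{2370} - 8876 = - \frac{17163973}{2370}$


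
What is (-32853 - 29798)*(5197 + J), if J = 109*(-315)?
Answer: 1825524838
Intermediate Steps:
J = -34335
(-32853 - 29798)*(5197 + J) = (-32853 - 29798)*(5197 - 34335) = -62651*(-29138) = 1825524838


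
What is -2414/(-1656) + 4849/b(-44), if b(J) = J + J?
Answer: -977189/18216 ≈ -53.645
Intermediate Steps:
b(J) = 2*J
-2414/(-1656) + 4849/b(-44) = -2414/(-1656) + 4849/((2*(-44))) = -2414*(-1/1656) + 4849/(-88) = 1207/828 + 4849*(-1/88) = 1207/828 - 4849/88 = -977189/18216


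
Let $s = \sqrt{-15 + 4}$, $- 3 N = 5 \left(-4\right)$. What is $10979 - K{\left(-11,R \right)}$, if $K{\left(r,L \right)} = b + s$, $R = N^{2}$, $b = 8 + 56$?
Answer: $10915 - i \sqrt{11} \approx 10915.0 - 3.3166 i$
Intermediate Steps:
$b = 64$
$N = \frac{20}{3}$ ($N = - \frac{5 \left(-4\right)}{3} = \left(- \frac{1}{3}\right) \left(-20\right) = \frac{20}{3} \approx 6.6667$)
$R = \frac{400}{9}$ ($R = \left(\frac{20}{3}\right)^{2} = \frac{400}{9} \approx 44.444$)
$s = i \sqrt{11}$ ($s = \sqrt{-11} = i \sqrt{11} \approx 3.3166 i$)
$K{\left(r,L \right)} = 64 + i \sqrt{11}$
$10979 - K{\left(-11,R \right)} = 10979 - \left(64 + i \sqrt{11}\right) = 10915 - i \sqrt{11}$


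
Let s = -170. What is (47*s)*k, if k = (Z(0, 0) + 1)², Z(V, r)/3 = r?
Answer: -7990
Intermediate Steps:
Z(V, r) = 3*r
k = 1 (k = (3*0 + 1)² = (0 + 1)² = 1² = 1)
(47*s)*k = (47*(-170))*1 = -7990*1 = -7990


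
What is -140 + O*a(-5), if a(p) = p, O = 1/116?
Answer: -16245/116 ≈ -140.04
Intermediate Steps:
O = 1/116 ≈ 0.0086207
-140 + O*a(-5) = -140 + (1/116)*(-5) = -140 - 5/116 = -16245/116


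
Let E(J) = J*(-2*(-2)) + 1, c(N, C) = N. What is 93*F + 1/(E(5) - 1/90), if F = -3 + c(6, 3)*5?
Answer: 4743369/1889 ≈ 2511.0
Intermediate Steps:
F = 27 (F = -3 + 6*5 = -3 + 30 = 27)
E(J) = 1 + 4*J (E(J) = J*4 + 1 = 4*J + 1 = 1 + 4*J)
93*F + 1/(E(5) - 1/90) = 93*27 + 1/((1 + 4*5) - 1/90) = 2511 + 1/((1 + 20) - 1*1/90) = 2511 + 1/(21 - 1/90) = 2511 + 1/(1889/90) = 2511 + 90/1889 = 4743369/1889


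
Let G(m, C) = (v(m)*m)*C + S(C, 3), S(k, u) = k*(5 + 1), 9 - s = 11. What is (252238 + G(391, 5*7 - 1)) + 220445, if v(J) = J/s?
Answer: -2126090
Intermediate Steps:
s = -2 (s = 9 - 1*11 = 9 - 11 = -2)
S(k, u) = 6*k (S(k, u) = k*6 = 6*k)
v(J) = -J/2 (v(J) = J/(-2) = J*(-½) = -J/2)
G(m, C) = 6*C - C*m²/2 (G(m, C) = ((-m/2)*m)*C + 6*C = (-m²/2)*C + 6*C = -C*m²/2 + 6*C = 6*C - C*m²/2)
(252238 + G(391, 5*7 - 1)) + 220445 = (252238 + (5*7 - 1)*(12 - 1*391²)/2) + 220445 = (252238 + (35 - 1)*(12 - 1*152881)/2) + 220445 = (252238 + (½)*34*(12 - 152881)) + 220445 = (252238 + (½)*34*(-152869)) + 220445 = (252238 - 2598773) + 220445 = -2346535 + 220445 = -2126090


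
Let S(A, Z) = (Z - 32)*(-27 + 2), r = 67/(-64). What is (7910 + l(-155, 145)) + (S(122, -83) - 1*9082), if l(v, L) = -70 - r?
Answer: 104579/64 ≈ 1634.0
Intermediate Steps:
r = -67/64 (r = 67*(-1/64) = -67/64 ≈ -1.0469)
l(v, L) = -4413/64 (l(v, L) = -70 - 1*(-67/64) = -70 + 67/64 = -4413/64)
S(A, Z) = 800 - 25*Z (S(A, Z) = (-32 + Z)*(-25) = 800 - 25*Z)
(7910 + l(-155, 145)) + (S(122, -83) - 1*9082) = (7910 - 4413/64) + ((800 - 25*(-83)) - 1*9082) = 501827/64 + ((800 + 2075) - 9082) = 501827/64 + (2875 - 9082) = 501827/64 - 6207 = 104579/64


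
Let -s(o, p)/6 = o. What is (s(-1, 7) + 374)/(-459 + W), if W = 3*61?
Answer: -95/69 ≈ -1.3768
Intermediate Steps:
s(o, p) = -6*o
W = 183
(s(-1, 7) + 374)/(-459 + W) = (-6*(-1) + 374)/(-459 + 183) = (6 + 374)/(-276) = 380*(-1/276) = -95/69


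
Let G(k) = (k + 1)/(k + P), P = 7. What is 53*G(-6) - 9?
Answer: -274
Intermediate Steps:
G(k) = (1 + k)/(7 + k) (G(k) = (k + 1)/(k + 7) = (1 + k)/(7 + k))
53*G(-6) - 9 = 53*((1 - 6)/(7 - 6)) - 9 = 53*(-5/1) - 9 = 53*(1*(-5)) - 9 = 53*(-5) - 9 = -265 - 9 = -274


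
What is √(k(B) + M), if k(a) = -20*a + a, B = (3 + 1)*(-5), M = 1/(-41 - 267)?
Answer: √9012003/154 ≈ 19.493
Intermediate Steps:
M = -1/308 (M = 1/(-308) = -1/308 ≈ -0.0032468)
B = -20 (B = 4*(-5) = -20)
k(a) = -19*a
√(k(B) + M) = √(-19*(-20) - 1/308) = √(380 - 1/308) = √(117039/308) = √9012003/154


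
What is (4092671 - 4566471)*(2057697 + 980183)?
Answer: -1439347544000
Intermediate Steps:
(4092671 - 4566471)*(2057697 + 980183) = -473800*3037880 = -1439347544000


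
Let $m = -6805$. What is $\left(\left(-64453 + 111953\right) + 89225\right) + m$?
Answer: $129920$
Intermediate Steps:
$\left(\left(-64453 + 111953\right) + 89225\right) + m = \left(\left(-64453 + 111953\right) + 89225\right) - 6805 = \left(47500 + 89225\right) - 6805 = 136725 - 6805 = 129920$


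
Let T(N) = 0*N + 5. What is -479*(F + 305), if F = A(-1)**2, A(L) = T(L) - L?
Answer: -163339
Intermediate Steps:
T(N) = 5 (T(N) = 0 + 5 = 5)
A(L) = 5 - L
F = 36 (F = (5 - 1*(-1))**2 = (5 + 1)**2 = 6**2 = 36)
-479*(F + 305) = -479*(36 + 305) = -479*341 = -163339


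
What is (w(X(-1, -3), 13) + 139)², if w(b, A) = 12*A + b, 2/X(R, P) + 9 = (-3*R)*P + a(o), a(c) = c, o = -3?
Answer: 38353249/441 ≈ 86969.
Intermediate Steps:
X(R, P) = 2/(-12 - 3*P*R) (X(R, P) = 2/(-9 + ((-3*R)*P - 3)) = 2/(-9 + (-3*P*R - 3)) = 2/(-9 + (-3 - 3*P*R)) = 2/(-12 - 3*P*R))
w(b, A) = b + 12*A
(w(X(-1, -3), 13) + 139)² = ((-2/(12 + 3*(-3)*(-1)) + 12*13) + 139)² = ((-2/(12 + 9) + 156) + 139)² = ((-2/21 + 156) + 139)² = (3274/21 + 139)² = (6193/21)² = 38353249/441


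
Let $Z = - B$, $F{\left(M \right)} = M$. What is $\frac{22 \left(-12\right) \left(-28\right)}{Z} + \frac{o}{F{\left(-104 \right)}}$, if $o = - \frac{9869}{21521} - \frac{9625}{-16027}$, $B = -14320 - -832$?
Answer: $\frac{250474155025}{458175289364} \approx 0.54668$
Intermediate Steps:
$B = -13488$ ($B = -14320 + 832 = -13488$)
$o = \frac{4451742}{31356097}$ ($o = \left(-9869\right) \frac{1}{21521} - - \frac{875}{1457} = - \frac{9869}{21521} + \frac{875}{1457} = \frac{4451742}{31356097} \approx 0.14197$)
$Z = 13488$ ($Z = \left(-1\right) \left(-13488\right) = 13488$)
$\frac{22 \left(-12\right) \left(-28\right)}{Z} + \frac{o}{F{\left(-104 \right)}} = \frac{22 \left(-12\right) \left(-28\right)}{13488} + \frac{4451742}{31356097 \left(-104\right)} = \left(-264\right) \left(-28\right) \frac{1}{13488} + \frac{4451742}{31356097} \left(- \frac{1}{104}\right) = 7392 \cdot \frac{1}{13488} - \frac{2225871}{1630517044} = \frac{154}{281} - \frac{2225871}{1630517044} = \frac{250474155025}{458175289364}$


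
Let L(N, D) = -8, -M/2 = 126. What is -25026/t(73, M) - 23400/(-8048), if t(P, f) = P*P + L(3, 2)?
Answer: -9612231/5352926 ≈ -1.7957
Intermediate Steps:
M = -252 (M = -2*126 = -252)
t(P, f) = -8 + P**2 (t(P, f) = P*P - 8 = P**2 - 8 = -8 + P**2)
-25026/t(73, M) - 23400/(-8048) = -25026/(-8 + 73**2) - 23400/(-8048) = -25026/(-8 + 5329) - 23400*(-1/8048) = -25026/5321 + 2925/1006 = -9612231/5352926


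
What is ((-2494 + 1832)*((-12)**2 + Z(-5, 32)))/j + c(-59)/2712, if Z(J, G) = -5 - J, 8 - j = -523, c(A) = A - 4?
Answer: -9576407/53336 ≈ -179.55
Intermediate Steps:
c(A) = -4 + A
j = 531 (j = 8 - 1*(-523) = 8 + 523 = 531)
((-2494 + 1832)*((-12)**2 + Z(-5, 32)))/j + c(-59)/2712 = ((-2494 + 1832)*((-12)**2 + (-5 - 1*(-5))))/531 + (-4 - 59)/2712 = -662*(144 + (-5 + 5))*(1/531) - 63*1/2712 = -662*(144 + 0)*(1/531) - 21/904 = -662*144*(1/531) - 21/904 = -95328*1/531 - 21/904 = -10592/59 - 21/904 = -9576407/53336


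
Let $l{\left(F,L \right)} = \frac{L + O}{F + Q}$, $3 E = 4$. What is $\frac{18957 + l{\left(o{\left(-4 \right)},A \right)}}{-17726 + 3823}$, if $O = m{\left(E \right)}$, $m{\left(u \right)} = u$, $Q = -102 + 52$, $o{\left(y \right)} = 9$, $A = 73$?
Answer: $- \frac{2331488}{1710069} \approx -1.3634$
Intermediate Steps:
$Q = -50$
$E = \frac{4}{3}$ ($E = \frac{1}{3} \cdot 4 = \frac{4}{3} \approx 1.3333$)
$O = \frac{4}{3} \approx 1.3333$
$l{\left(F,L \right)} = \frac{\frac{4}{3} + L}{-50 + F}$ ($l{\left(F,L \right)} = \frac{L + \frac{4}{3}}{F - 50} = \frac{\frac{4}{3} + L}{-50 + F}$)
$\frac{18957 + l{\left(o{\left(-4 \right)},A \right)}}{-17726 + 3823} = \frac{18957 + \frac{\frac{4}{3} + 73}{-50 + 9}}{-17726 + 3823} = \frac{18957 + \frac{1}{-41} \cdot \frac{223}{3}}{-13903} = \left(18957 - \frac{223}{123}\right) \left(- \frac{1}{13903}\right) = \frac{2331488}{123} \left(- \frac{1}{13903}\right) = - \frac{2331488}{1710069}$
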